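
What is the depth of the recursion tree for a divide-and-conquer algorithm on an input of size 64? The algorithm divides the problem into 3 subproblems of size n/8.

For divide and conquer with division factor 8:

Problem sizes at each level:
Level 0: 64
Level 1: 8
Level 2: 1

The root is level 0 and the size-1 base case is level 2 (the tree spans levels 0 through 2, i.e. 3 levels counting the root), so the depth is the number of divisions: log_8(64) = 2

The recursion tree depth is log_8(64) = 2. At each level, the problem size is divided by 8, so it takes 2 divisions to reduce to a base case of size 1. The algorithm makes 3 recursive calls at each level.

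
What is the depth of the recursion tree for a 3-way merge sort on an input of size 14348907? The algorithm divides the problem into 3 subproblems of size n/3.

For divide and conquer with division factor 3:

Problem sizes at each level:
Level 0: 14348907
Level 1: 4782969
Level 2: 1594323
Level 3: 531441
Level 4: 177147
Level 5: 59049
Level 6: 19683
Level 7: 6561
Level 8: 2187
Level 9: 729
Level 10: 243
Level 11: 81
Level 12: 27
Level 13: 9
Level 14: 3
Level 15: 1

The root is level 0 and the size-1 base case is level 15 (the tree spans levels 0 through 15, i.e. 16 levels counting the root), so the depth is the number of divisions: log_3(14348907) = 15

The recursion tree depth is log_3(14348907) = 15. At each level, the problem size is divided by 3, so it takes 15 divisions to reduce to a base case of size 1. The algorithm makes 3 recursive calls at each level.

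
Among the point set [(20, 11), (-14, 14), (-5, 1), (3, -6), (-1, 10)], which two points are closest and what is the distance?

Computing all pairwise distances among 5 points:

d((20, 11), (-14, 14)) = 34.1321
d((20, 11), (-5, 1)) = 26.9258
d((20, 11), (3, -6)) = 24.0416
d((20, 11), (-1, 10)) = 21.0238
d((-14, 14), (-5, 1)) = 15.8114
d((-14, 14), (3, -6)) = 26.2488
d((-14, 14), (-1, 10)) = 13.6015
d((-5, 1), (3, -6)) = 10.6301
d((-5, 1), (-1, 10)) = 9.8489 <-- minimum
d((3, -6), (-1, 10)) = 16.4924

Closest pair: (-5, 1) and (-1, 10) with distance 9.8489

The closest pair is (-5, 1) and (-1, 10) with Euclidean distance 9.8489. For 5 points, brute-force pairwise comparison is shown above. For large n, the divide-and-conquer algorithm (sort by x, recurse on halves, check the dividing strip) achieves O(n log n).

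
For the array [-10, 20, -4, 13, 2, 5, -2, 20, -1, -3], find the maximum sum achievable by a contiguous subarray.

Using Kadane's algorithm on [-10, 20, -4, 13, 2, 5, -2, 20, -1, -3]:

Scanning through the array:
Position 1 (value 20): max_ending_here = 20, max_so_far = 20
Position 2 (value -4): max_ending_here = 16, max_so_far = 20
Position 3 (value 13): max_ending_here = 29, max_so_far = 29
Position 4 (value 2): max_ending_here = 31, max_so_far = 31
Position 5 (value 5): max_ending_here = 36, max_so_far = 36
Position 6 (value -2): max_ending_here = 34, max_so_far = 36
Position 7 (value 20): max_ending_here = 54, max_so_far = 54
Position 8 (value -1): max_ending_here = 53, max_so_far = 54
Position 9 (value -3): max_ending_here = 50, max_so_far = 54

Maximum subarray: [20, -4, 13, 2, 5, -2, 20]
Maximum sum: 54

The maximum subarray is [20, -4, 13, 2, 5, -2, 20] with sum 54. This subarray runs from index 1 to index 7.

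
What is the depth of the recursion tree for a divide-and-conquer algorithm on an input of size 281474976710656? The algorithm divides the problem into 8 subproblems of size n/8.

For divide and conquer with division factor 8:

Problem sizes at each level:
Level 0: 281474976710656
Level 1: 35184372088832
Level 2: 4398046511104
Level 3: 549755813888
Level 4: 68719476736
Level 5: 8589934592
Level 6: 1073741824
Level 7: 134217728
Level 8: 16777216
Level 9: 2097152
Level 10: 262144
Level 11: 32768
Level 12: 4096
Level 13: 512
Level 14: 64
Level 15: 8
Level 16: 1

The root is level 0 and the size-1 base case is level 16 (the tree spans levels 0 through 16, i.e. 17 levels counting the root), so the depth is the number of divisions: log_8(281474976710656) = 16

The recursion tree depth is log_8(281474976710656) = 16. At each level, the problem size is divided by 8, so it takes 16 divisions to reduce to a base case of size 1. The algorithm makes 8 recursive calls at each level.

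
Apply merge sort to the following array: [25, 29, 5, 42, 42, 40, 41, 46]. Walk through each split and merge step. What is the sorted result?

Merge sort trace:

Split: [25, 29, 5, 42, 42, 40, 41, 46] -> [25, 29, 5, 42] and [42, 40, 41, 46]
  Split: [25, 29, 5, 42] -> [25, 29] and [5, 42]
    Split: [25, 29] -> [25] and [29]
    Merge: [25] + [29] -> [25, 29]
    Split: [5, 42] -> [5] and [42]
    Merge: [5] + [42] -> [5, 42]
  Merge: [25, 29] + [5, 42] -> [5, 25, 29, 42]
  Split: [42, 40, 41, 46] -> [42, 40] and [41, 46]
    Split: [42, 40] -> [42] and [40]
    Merge: [42] + [40] -> [40, 42]
    Split: [41, 46] -> [41] and [46]
    Merge: [41] + [46] -> [41, 46]
  Merge: [40, 42] + [41, 46] -> [40, 41, 42, 46]
Merge: [5, 25, 29, 42] + [40, 41, 42, 46] -> [5, 25, 29, 40, 41, 42, 42, 46]

Final sorted array: [5, 25, 29, 40, 41, 42, 42, 46]

The merge sort proceeds by recursively splitting the array and merging sorted halves.
After all merges, the sorted array is [5, 25, 29, 40, 41, 42, 42, 46].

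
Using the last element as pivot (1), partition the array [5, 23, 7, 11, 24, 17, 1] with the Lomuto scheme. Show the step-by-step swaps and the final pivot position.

Lomuto partition with pivot = 1:

Initial array: [5, 23, 7, 11, 24, 17, 1]

arr[0]=5 > 1: no swap
arr[1]=23 > 1: no swap
arr[2]=7 > 1: no swap
arr[3]=11 > 1: no swap
arr[4]=24 > 1: no swap
arr[5]=17 > 1: no swap

Place pivot at position 0: [1, 23, 7, 11, 24, 17, 5]
Pivot position: 0

After partitioning with pivot 1, the array becomes [1, 23, 7, 11, 24, 17, 5]. The pivot is placed at index 0. All elements to the left of the pivot are <= 1, and all elements to the right are > 1.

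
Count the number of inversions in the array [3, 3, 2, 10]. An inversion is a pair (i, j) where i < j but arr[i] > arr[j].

Finding inversions in [3, 3, 2, 10]:

(0, 2): arr[0]=3 > arr[2]=2
(1, 2): arr[1]=3 > arr[2]=2

Total inversions: 2

The array has 2 inversion(s): (0,2), (1,2). Each pair (i,j) satisfies i < j and arr[i] > arr[j].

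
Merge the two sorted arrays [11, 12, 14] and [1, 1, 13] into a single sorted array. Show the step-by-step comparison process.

Merging process:

Compare 11 vs 1: take 1 from right. Merged: [1]
Compare 11 vs 1: take 1 from right. Merged: [1, 1]
Compare 11 vs 13: take 11 from left. Merged: [1, 1, 11]
Compare 12 vs 13: take 12 from left. Merged: [1, 1, 11, 12]
Compare 14 vs 13: take 13 from right. Merged: [1, 1, 11, 12, 13]
Append remaining from left: [14]. Merged: [1, 1, 11, 12, 13, 14]

Final merged array: [1, 1, 11, 12, 13, 14]
Total comparisons: 5

The merged array is [1, 1, 11, 12, 13, 14], requiring 5 comparisons. The merge step runs in O(n) time where n is the total number of elements.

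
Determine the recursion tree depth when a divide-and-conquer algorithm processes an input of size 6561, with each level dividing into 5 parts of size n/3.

For divide and conquer with division factor 3:

Problem sizes at each level:
Level 0: 6561
Level 1: 2187
Level 2: 729
Level 3: 243
Level 4: 81
Level 5: 27
Level 6: 9
Level 7: 3
Level 8: 1

The root is level 0 and the size-1 base case is level 8 (the tree spans levels 0 through 8, i.e. 9 levels counting the root), so the depth is the number of divisions: log_3(6561) = 8

The recursion tree depth is log_3(6561) = 8. At each level, the problem size is divided by 3, so it takes 8 divisions to reduce to a base case of size 1. The algorithm makes 5 recursive calls at each level.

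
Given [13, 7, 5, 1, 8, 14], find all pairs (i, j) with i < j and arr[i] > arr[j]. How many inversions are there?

Finding inversions in [13, 7, 5, 1, 8, 14]:

(0, 1): arr[0]=13 > arr[1]=7
(0, 2): arr[0]=13 > arr[2]=5
(0, 3): arr[0]=13 > arr[3]=1
(0, 4): arr[0]=13 > arr[4]=8
(1, 2): arr[1]=7 > arr[2]=5
(1, 3): arr[1]=7 > arr[3]=1
(2, 3): arr[2]=5 > arr[3]=1

Total inversions: 7

The array has 7 inversion(s): (0,1), (0,2), (0,3), (0,4), (1,2), (1,3), (2,3). Each pair (i,j) satisfies i < j and arr[i] > arr[j].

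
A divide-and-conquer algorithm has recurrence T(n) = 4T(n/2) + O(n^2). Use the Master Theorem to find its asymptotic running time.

Master Theorem for T(n) = 4T(n/2) + O(n^2):

a = 4, b = 2, c = 2
log_b(a) = log_2(4) = 2.0000

Case 2: c = 2 = log_2(4) = 2.0000
T(n) = O(n^2 log n) = O(n^2 log n)

For T(n) = 4T(n/2) + O(n^2): log_2(4) = 2.0000. This is Case 2 of the Master Theorem (c = log_b(a), equal work at all levels), giving O(n^2 log n).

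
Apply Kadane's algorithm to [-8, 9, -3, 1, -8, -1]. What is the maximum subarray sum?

Using Kadane's algorithm on [-8, 9, -3, 1, -8, -1]:

Scanning through the array:
Position 1 (value 9): max_ending_here = 9, max_so_far = 9
Position 2 (value -3): max_ending_here = 6, max_so_far = 9
Position 3 (value 1): max_ending_here = 7, max_so_far = 9
Position 4 (value -8): max_ending_here = -1, max_so_far = 9
Position 5 (value -1): max_ending_here = -1, max_so_far = 9

Maximum subarray: [9]
Maximum sum: 9

The maximum subarray is [9] with sum 9. This subarray runs from index 1 to index 1.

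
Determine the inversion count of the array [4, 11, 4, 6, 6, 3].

Finding inversions in [4, 11, 4, 6, 6, 3]:

(0, 5): arr[0]=4 > arr[5]=3
(1, 2): arr[1]=11 > arr[2]=4
(1, 3): arr[1]=11 > arr[3]=6
(1, 4): arr[1]=11 > arr[4]=6
(1, 5): arr[1]=11 > arr[5]=3
(2, 5): arr[2]=4 > arr[5]=3
(3, 5): arr[3]=6 > arr[5]=3
(4, 5): arr[4]=6 > arr[5]=3

Total inversions: 8

The array has 8 inversion(s): (0,5), (1,2), (1,3), (1,4), (1,5), (2,5), (3,5), (4,5). Each pair (i,j) satisfies i < j and arr[i] > arr[j].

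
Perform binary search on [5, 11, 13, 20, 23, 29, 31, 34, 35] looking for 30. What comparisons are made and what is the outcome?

Binary search for 30 in [5, 11, 13, 20, 23, 29, 31, 34, 35]:

lo=0, hi=8, mid=4, arr[mid]=23 -> 23 < 30, search right half
lo=5, hi=8, mid=6, arr[mid]=31 -> 31 > 30, search left half
lo=5, hi=5, mid=5, arr[mid]=29 -> 29 < 30, search right half
lo=6 > hi=5, target 30 not found

Binary search determines that 30 is not in the array after 3 comparisons. The search space was exhausted without finding the target.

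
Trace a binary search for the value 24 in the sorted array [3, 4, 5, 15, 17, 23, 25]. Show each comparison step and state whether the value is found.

Binary search for 24 in [3, 4, 5, 15, 17, 23, 25]:

lo=0, hi=6, mid=3, arr[mid]=15 -> 15 < 24, search right half
lo=4, hi=6, mid=5, arr[mid]=23 -> 23 < 24, search right half
lo=6, hi=6, mid=6, arr[mid]=25 -> 25 > 24, search left half
lo=6 > hi=5, target 24 not found

Binary search determines that 24 is not in the array after 3 comparisons. The search space was exhausted without finding the target.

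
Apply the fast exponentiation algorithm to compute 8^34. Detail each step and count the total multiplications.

Computing 8^34 by squaring (build up from 8^1; each line after the first costs one multiplication):

8^1 = 8
8^2 = (8^1)^2 = 8^2 = 64
8^4 = (8^2)^2 = 64^2 = 4096
8^8 = (8^4)^2 = 4096^2 = 16777216
8^16 = (8^8)^2 = 16777216^2 = 281474976710656
8^17 = 8 * 8^16 = 8 * 281474976710656 = 2251799813685248
8^34 = (8^17)^2 = 2251799813685248^2 = 5070602400912917605986812821504

Result: 5070602400912917605986812821504
Multiplications needed: 6 (6 lines after 8^1)

8^34 = 5070602400912917605986812821504. Using exponentiation by squaring, this requires 6 multiplications. The key idea: if the exponent is even, square the half-power; if odd, multiply by the base once.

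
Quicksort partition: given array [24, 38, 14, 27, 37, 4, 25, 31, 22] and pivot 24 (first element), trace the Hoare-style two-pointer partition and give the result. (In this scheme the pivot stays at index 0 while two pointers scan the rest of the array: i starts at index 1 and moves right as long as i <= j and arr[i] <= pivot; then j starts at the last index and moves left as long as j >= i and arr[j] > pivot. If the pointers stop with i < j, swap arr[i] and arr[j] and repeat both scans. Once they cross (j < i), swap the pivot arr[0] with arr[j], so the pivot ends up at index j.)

Hoare-style two-pointer partition with pivot = 24:

Initial array: [24, 38, 14, 27, 37, 4, 25, 31, 22]

Pointers start at i = 1, j = 8.
i stops at index 1 (arr[1]=38 > 24), j stops at index 8 (arr[8]=22 <= 24): swap arr[1] and arr[8], array becomes [24, 22, 14, 27, 37, 4, 25, 31, 38]
i stops at index 3 (arr[3]=27 > 24), j stops at index 5 (arr[5]=4 <= 24): swap arr[3] and arr[5], array becomes [24, 22, 14, 4, 37, 27, 25, 31, 38]
i ends at 4, j ends at 3: the pointers have crossed (j < i), so scanning stops.

Swap pivot arr[0] with arr[3] to place pivot at position 3: [4, 22, 14, 24, 37, 27, 25, 31, 38]
Pivot position: 3

After partitioning with pivot 24, the array becomes [4, 22, 14, 24, 37, 27, 25, 31, 38]. The pivot is placed at index 3. All elements to the left of the pivot are <= 24, and all elements to the right are > 24.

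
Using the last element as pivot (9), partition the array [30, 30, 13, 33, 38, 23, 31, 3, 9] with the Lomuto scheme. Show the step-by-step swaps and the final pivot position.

Lomuto partition with pivot = 9:

Initial array: [30, 30, 13, 33, 38, 23, 31, 3, 9]

arr[0]=30 > 9: no swap
arr[1]=30 > 9: no swap
arr[2]=13 > 9: no swap
arr[3]=33 > 9: no swap
arr[4]=38 > 9: no swap
arr[5]=23 > 9: no swap
arr[6]=31 > 9: no swap
arr[7]=3 <= 9: swap with position 0, array becomes [3, 30, 13, 33, 38, 23, 31, 30, 9]

Place pivot at position 1: [3, 9, 13, 33, 38, 23, 31, 30, 30]
Pivot position: 1

After partitioning with pivot 9, the array becomes [3, 9, 13, 33, 38, 23, 31, 30, 30]. The pivot is placed at index 1. All elements to the left of the pivot are <= 9, and all elements to the right are > 9.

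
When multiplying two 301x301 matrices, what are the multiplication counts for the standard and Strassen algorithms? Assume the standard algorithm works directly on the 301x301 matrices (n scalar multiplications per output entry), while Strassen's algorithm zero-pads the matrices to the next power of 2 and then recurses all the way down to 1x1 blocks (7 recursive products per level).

Matrix multiplication for 301x301 matrices:

Strassen's algorithm requires power-of-2 dimensions. Pad 301x301 to 512x512 (next power of 2).

Standard algorithm: 301^3 = 27270901 multiplications
Strassen's algorithm: 7^(log2(512)) = 7^9 = 40353607 multiplications
Difference: 27270901 - 40353607 = -13082706 (Strassen uses MORE here due to padding overhead — for small or just-over-power-of-2 n, padding can outweigh the per-level savings)

Standard: 27270901 multiplications (301^3). Strassen: 40353607 multiplications (7^9, after padding to 512x512). Strassen reduces 8 recursive multiplications to 7 at each level.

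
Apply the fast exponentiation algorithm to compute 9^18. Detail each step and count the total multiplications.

Computing 9^18 by squaring (build up from 9^1; each line after the first costs one multiplication):

9^1 = 9
9^2 = (9^1)^2 = 9^2 = 81
9^4 = (9^2)^2 = 81^2 = 6561
9^8 = (9^4)^2 = 6561^2 = 43046721
9^9 = 9 * 9^8 = 9 * 43046721 = 387420489
9^18 = (9^9)^2 = 387420489^2 = 150094635296999121

Result: 150094635296999121
Multiplications needed: 5 (5 lines after 9^1)

9^18 = 150094635296999121. Using exponentiation by squaring, this requires 5 multiplications. The key idea: if the exponent is even, square the half-power; if odd, multiply by the base once.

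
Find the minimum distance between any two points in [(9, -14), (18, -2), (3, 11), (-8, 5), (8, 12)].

Computing all pairwise distances among 5 points:

d((9, -14), (18, -2)) = 15.0
d((9, -14), (3, 11)) = 25.7099
d((9, -14), (-8, 5)) = 25.4951
d((9, -14), (8, 12)) = 26.0192
d((18, -2), (3, 11)) = 19.8494
d((18, -2), (-8, 5)) = 26.9258
d((18, -2), (8, 12)) = 17.2047
d((3, 11), (-8, 5)) = 12.53
d((3, 11), (8, 12)) = 5.099 <-- minimum
d((-8, 5), (8, 12)) = 17.4642

Closest pair: (3, 11) and (8, 12) with distance 5.099

The closest pair is (3, 11) and (8, 12) with Euclidean distance 5.099. For 5 points, brute-force pairwise comparison is shown above. For large n, the divide-and-conquer algorithm (sort by x, recurse on halves, check the dividing strip) achieves O(n log n).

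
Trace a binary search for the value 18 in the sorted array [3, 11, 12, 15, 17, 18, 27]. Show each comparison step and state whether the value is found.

Binary search for 18 in [3, 11, 12, 15, 17, 18, 27]:

lo=0, hi=6, mid=3, arr[mid]=15 -> 15 < 18, search right half
lo=4, hi=6, mid=5, arr[mid]=18 -> Found target at index 5!

Binary search finds 18 at index 5 after 2 comparisons. The search repeatedly halves the search space by comparing with the middle element.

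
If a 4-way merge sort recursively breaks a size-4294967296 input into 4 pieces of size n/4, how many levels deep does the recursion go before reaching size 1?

For divide and conquer with division factor 4:

Problem sizes at each level:
Level 0: 4294967296
Level 1: 1073741824
Level 2: 268435456
Level 3: 67108864
Level 4: 16777216
Level 5: 4194304
Level 6: 1048576
Level 7: 262144
Level 8: 65536
Level 9: 16384
Level 10: 4096
Level 11: 1024
Level 12: 256
Level 13: 64
Level 14: 16
Level 15: 4
Level 16: 1

The root is level 0 and the size-1 base case is level 16 (the tree spans levels 0 through 16, i.e. 17 levels counting the root), so the depth is the number of divisions: log_4(4294967296) = 16

The recursion tree depth is log_4(4294967296) = 16. At each level, the problem size is divided by 4, so it takes 16 divisions to reduce to a base case of size 1. The algorithm makes 4 recursive calls at each level.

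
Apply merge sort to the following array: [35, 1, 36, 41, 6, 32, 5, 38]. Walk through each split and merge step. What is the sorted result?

Merge sort trace:

Split: [35, 1, 36, 41, 6, 32, 5, 38] -> [35, 1, 36, 41] and [6, 32, 5, 38]
  Split: [35, 1, 36, 41] -> [35, 1] and [36, 41]
    Split: [35, 1] -> [35] and [1]
    Merge: [35] + [1] -> [1, 35]
    Split: [36, 41] -> [36] and [41]
    Merge: [36] + [41] -> [36, 41]
  Merge: [1, 35] + [36, 41] -> [1, 35, 36, 41]
  Split: [6, 32, 5, 38] -> [6, 32] and [5, 38]
    Split: [6, 32] -> [6] and [32]
    Merge: [6] + [32] -> [6, 32]
    Split: [5, 38] -> [5] and [38]
    Merge: [5] + [38] -> [5, 38]
  Merge: [6, 32] + [5, 38] -> [5, 6, 32, 38]
Merge: [1, 35, 36, 41] + [5, 6, 32, 38] -> [1, 5, 6, 32, 35, 36, 38, 41]

Final sorted array: [1, 5, 6, 32, 35, 36, 38, 41]

The merge sort proceeds by recursively splitting the array and merging sorted halves.
After all merges, the sorted array is [1, 5, 6, 32, 35, 36, 38, 41].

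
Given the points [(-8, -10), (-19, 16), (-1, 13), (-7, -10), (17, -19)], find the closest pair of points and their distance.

Computing all pairwise distances among 5 points:

d((-8, -10), (-19, 16)) = 28.2312
d((-8, -10), (-1, 13)) = 24.0416
d((-8, -10), (-7, -10)) = 1.0 <-- minimum
d((-8, -10), (17, -19)) = 26.5707
d((-19, 16), (-1, 13)) = 18.2483
d((-19, 16), (-7, -10)) = 28.6356
d((-19, 16), (17, -19)) = 50.2096
d((-1, 13), (-7, -10)) = 23.7697
d((-1, 13), (17, -19)) = 36.7151
d((-7, -10), (17, -19)) = 25.632

Closest pair: (-8, -10) and (-7, -10) with distance 1.0

The closest pair is (-8, -10) and (-7, -10) with Euclidean distance 1.0. For 5 points, brute-force pairwise comparison is shown above. For large n, the divide-and-conquer algorithm (sort by x, recurse on halves, check the dividing strip) achieves O(n log n).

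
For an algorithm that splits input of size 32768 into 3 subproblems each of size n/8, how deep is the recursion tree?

For divide and conquer with division factor 8:

Problem sizes at each level:
Level 0: 32768
Level 1: 4096
Level 2: 512
Level 3: 64
Level 4: 8
Level 5: 1

The root is level 0 and the size-1 base case is level 5 (the tree spans levels 0 through 5, i.e. 6 levels counting the root), so the depth is the number of divisions: log_8(32768) = 5

The recursion tree depth is log_8(32768) = 5. At each level, the problem size is divided by 8, so it takes 5 divisions to reduce to a base case of size 1. The algorithm makes 3 recursive calls at each level.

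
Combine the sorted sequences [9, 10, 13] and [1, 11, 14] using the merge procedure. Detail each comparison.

Merging process:

Compare 9 vs 1: take 1 from right. Merged: [1]
Compare 9 vs 11: take 9 from left. Merged: [1, 9]
Compare 10 vs 11: take 10 from left. Merged: [1, 9, 10]
Compare 13 vs 11: take 11 from right. Merged: [1, 9, 10, 11]
Compare 13 vs 14: take 13 from left. Merged: [1, 9, 10, 11, 13]
Append remaining from right: [14]. Merged: [1, 9, 10, 11, 13, 14]

Final merged array: [1, 9, 10, 11, 13, 14]
Total comparisons: 5

The merged array is [1, 9, 10, 11, 13, 14], requiring 5 comparisons. The merge step runs in O(n) time where n is the total number of elements.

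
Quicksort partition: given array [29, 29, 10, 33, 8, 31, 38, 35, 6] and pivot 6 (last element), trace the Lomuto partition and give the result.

Lomuto partition with pivot = 6:

Initial array: [29, 29, 10, 33, 8, 31, 38, 35, 6]

arr[0]=29 > 6: no swap
arr[1]=29 > 6: no swap
arr[2]=10 > 6: no swap
arr[3]=33 > 6: no swap
arr[4]=8 > 6: no swap
arr[5]=31 > 6: no swap
arr[6]=38 > 6: no swap
arr[7]=35 > 6: no swap

Place pivot at position 0: [6, 29, 10, 33, 8, 31, 38, 35, 29]
Pivot position: 0

After partitioning with pivot 6, the array becomes [6, 29, 10, 33, 8, 31, 38, 35, 29]. The pivot is placed at index 0. All elements to the left of the pivot are <= 6, and all elements to the right are > 6.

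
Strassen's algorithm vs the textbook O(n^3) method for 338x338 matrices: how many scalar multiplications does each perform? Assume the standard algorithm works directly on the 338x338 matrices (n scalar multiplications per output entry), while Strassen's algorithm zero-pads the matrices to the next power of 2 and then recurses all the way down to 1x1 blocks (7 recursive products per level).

Matrix multiplication for 338x338 matrices:

Strassen's algorithm requires power-of-2 dimensions. Pad 338x338 to 512x512 (next power of 2).

Standard algorithm: 338^3 = 38614472 multiplications
Strassen's algorithm: 7^(log2(512)) = 7^9 = 40353607 multiplications
Difference: 38614472 - 40353607 = -1739135 (Strassen uses MORE here due to padding overhead — for small or just-over-power-of-2 n, padding can outweigh the per-level savings)

Standard: 38614472 multiplications (338^3). Strassen: 40353607 multiplications (7^9, after padding to 512x512). Strassen reduces 8 recursive multiplications to 7 at each level.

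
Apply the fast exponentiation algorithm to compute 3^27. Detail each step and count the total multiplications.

Computing 3^27 by squaring (build up from 3^1; each line after the first costs one multiplication):

3^1 = 3
3^2 = (3^1)^2 = 3^2 = 9
3^3 = 3 * 3^2 = 3 * 9 = 27
3^6 = (3^3)^2 = 27^2 = 729
3^12 = (3^6)^2 = 729^2 = 531441
3^13 = 3 * 3^12 = 3 * 531441 = 1594323
3^26 = (3^13)^2 = 1594323^2 = 2541865828329
3^27 = 3 * 3^26 = 3 * 2541865828329 = 7625597484987

Result: 7625597484987
Multiplications needed: 7 (7 lines after 3^1)

3^27 = 7625597484987. Using exponentiation by squaring, this requires 7 multiplications. The key idea: if the exponent is even, square the half-power; if odd, multiply by the base once.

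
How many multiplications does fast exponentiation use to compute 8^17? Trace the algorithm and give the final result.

Computing 8^17 by squaring (build up from 8^1; each line after the first costs one multiplication):

8^1 = 8
8^2 = (8^1)^2 = 8^2 = 64
8^4 = (8^2)^2 = 64^2 = 4096
8^8 = (8^4)^2 = 4096^2 = 16777216
8^16 = (8^8)^2 = 16777216^2 = 281474976710656
8^17 = 8 * 8^16 = 8 * 281474976710656 = 2251799813685248

Result: 2251799813685248
Multiplications needed: 5 (5 lines after 8^1)

8^17 = 2251799813685248. Using exponentiation by squaring, this requires 5 multiplications. The key idea: if the exponent is even, square the half-power; if odd, multiply by the base once.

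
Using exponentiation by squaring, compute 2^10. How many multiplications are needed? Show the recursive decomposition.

Computing 2^10 by squaring (build up from 2^1; each line after the first costs one multiplication):

2^1 = 2
2^2 = (2^1)^2 = 2^2 = 4
2^4 = (2^2)^2 = 4^2 = 16
2^5 = 2 * 2^4 = 2 * 16 = 32
2^10 = (2^5)^2 = 32^2 = 1024

Result: 1024
Multiplications needed: 4 (4 lines after 2^1)

2^10 = 1024. Using exponentiation by squaring, this requires 4 multiplications. The key idea: if the exponent is even, square the half-power; if odd, multiply by the base once.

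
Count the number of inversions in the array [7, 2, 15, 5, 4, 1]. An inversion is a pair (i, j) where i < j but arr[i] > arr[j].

Finding inversions in [7, 2, 15, 5, 4, 1]:

(0, 1): arr[0]=7 > arr[1]=2
(0, 3): arr[0]=7 > arr[3]=5
(0, 4): arr[0]=7 > arr[4]=4
(0, 5): arr[0]=7 > arr[5]=1
(1, 5): arr[1]=2 > arr[5]=1
(2, 3): arr[2]=15 > arr[3]=5
(2, 4): arr[2]=15 > arr[4]=4
(2, 5): arr[2]=15 > arr[5]=1
(3, 4): arr[3]=5 > arr[4]=4
(3, 5): arr[3]=5 > arr[5]=1
(4, 5): arr[4]=4 > arr[5]=1

Total inversions: 11

The array has 11 inversion(s): (0,1), (0,3), (0,4), (0,5), (1,5), (2,3), (2,4), (2,5), (3,4), (3,5), (4,5). Each pair (i,j) satisfies i < j and arr[i] > arr[j].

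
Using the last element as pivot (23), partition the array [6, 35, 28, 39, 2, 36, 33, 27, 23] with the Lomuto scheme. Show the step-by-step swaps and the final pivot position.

Lomuto partition with pivot = 23:

Initial array: [6, 35, 28, 39, 2, 36, 33, 27, 23]

arr[0]=6 <= 23: swap with position 0, array becomes [6, 35, 28, 39, 2, 36, 33, 27, 23]
arr[1]=35 > 23: no swap
arr[2]=28 > 23: no swap
arr[3]=39 > 23: no swap
arr[4]=2 <= 23: swap with position 1, array becomes [6, 2, 28, 39, 35, 36, 33, 27, 23]
arr[5]=36 > 23: no swap
arr[6]=33 > 23: no swap
arr[7]=27 > 23: no swap

Place pivot at position 2: [6, 2, 23, 39, 35, 36, 33, 27, 28]
Pivot position: 2

After partitioning with pivot 23, the array becomes [6, 2, 23, 39, 35, 36, 33, 27, 28]. The pivot is placed at index 2. All elements to the left of the pivot are <= 23, and all elements to the right are > 23.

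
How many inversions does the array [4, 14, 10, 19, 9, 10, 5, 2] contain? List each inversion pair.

Finding inversions in [4, 14, 10, 19, 9, 10, 5, 2]:

(0, 7): arr[0]=4 > arr[7]=2
(1, 2): arr[1]=14 > arr[2]=10
(1, 4): arr[1]=14 > arr[4]=9
(1, 5): arr[1]=14 > arr[5]=10
(1, 6): arr[1]=14 > arr[6]=5
(1, 7): arr[1]=14 > arr[7]=2
(2, 4): arr[2]=10 > arr[4]=9
(2, 6): arr[2]=10 > arr[6]=5
(2, 7): arr[2]=10 > arr[7]=2
(3, 4): arr[3]=19 > arr[4]=9
(3, 5): arr[3]=19 > arr[5]=10
(3, 6): arr[3]=19 > arr[6]=5
(3, 7): arr[3]=19 > arr[7]=2
(4, 6): arr[4]=9 > arr[6]=5
(4, 7): arr[4]=9 > arr[7]=2
(5, 6): arr[5]=10 > arr[6]=5
(5, 7): arr[5]=10 > arr[7]=2
(6, 7): arr[6]=5 > arr[7]=2

Total inversions: 18

The array has 18 inversion(s): (0,7), (1,2), (1,4), (1,5), (1,6), (1,7), (2,4), (2,6), (2,7), (3,4), (3,5), (3,6), (3,7), (4,6), (4,7), (5,6), (5,7), (6,7). Each pair (i,j) satisfies i < j and arr[i] > arr[j].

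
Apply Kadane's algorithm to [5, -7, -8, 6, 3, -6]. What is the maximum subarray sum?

Using Kadane's algorithm on [5, -7, -8, 6, 3, -6]:

Scanning through the array:
Position 1 (value -7): max_ending_here = -2, max_so_far = 5
Position 2 (value -8): max_ending_here = -8, max_so_far = 5
Position 3 (value 6): max_ending_here = 6, max_so_far = 6
Position 4 (value 3): max_ending_here = 9, max_so_far = 9
Position 5 (value -6): max_ending_here = 3, max_so_far = 9

Maximum subarray: [6, 3]
Maximum sum: 9

The maximum subarray is [6, 3] with sum 9. This subarray runs from index 3 to index 4.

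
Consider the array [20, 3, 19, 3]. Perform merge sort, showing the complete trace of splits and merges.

Merge sort trace:

Split: [20, 3, 19, 3] -> [20, 3] and [19, 3]
  Split: [20, 3] -> [20] and [3]
  Merge: [20] + [3] -> [3, 20]
  Split: [19, 3] -> [19] and [3]
  Merge: [19] + [3] -> [3, 19]
Merge: [3, 20] + [3, 19] -> [3, 3, 19, 20]

Final sorted array: [3, 3, 19, 20]

The merge sort proceeds by recursively splitting the array and merging sorted halves.
After all merges, the sorted array is [3, 3, 19, 20].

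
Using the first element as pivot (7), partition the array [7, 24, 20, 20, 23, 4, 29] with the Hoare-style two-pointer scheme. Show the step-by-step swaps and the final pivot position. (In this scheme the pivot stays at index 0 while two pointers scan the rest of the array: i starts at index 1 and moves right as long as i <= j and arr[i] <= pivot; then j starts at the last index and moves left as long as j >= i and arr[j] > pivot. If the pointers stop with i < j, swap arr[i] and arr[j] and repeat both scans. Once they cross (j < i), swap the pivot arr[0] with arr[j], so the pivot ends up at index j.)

Hoare-style two-pointer partition with pivot = 7:

Initial array: [7, 24, 20, 20, 23, 4, 29]

Pointers start at i = 1, j = 6.
i stops at index 1 (arr[1]=24 > 7), j stops at index 5 (arr[5]=4 <= 7): swap arr[1] and arr[5], array becomes [7, 4, 20, 20, 23, 24, 29]
i ends at 2, j ends at 1: the pointers have crossed (j < i), so scanning stops.

Swap pivot arr[0] with arr[1] to place pivot at position 1: [4, 7, 20, 20, 23, 24, 29]
Pivot position: 1

After partitioning with pivot 7, the array becomes [4, 7, 20, 20, 23, 24, 29]. The pivot is placed at index 1. All elements to the left of the pivot are <= 7, and all elements to the right are > 7.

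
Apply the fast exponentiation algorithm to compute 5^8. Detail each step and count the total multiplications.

Computing 5^8 by squaring (build up from 5^1; each line after the first costs one multiplication):

5^1 = 5
5^2 = (5^1)^2 = 5^2 = 25
5^4 = (5^2)^2 = 25^2 = 625
5^8 = (5^4)^2 = 625^2 = 390625

Result: 390625
Multiplications needed: 3 (3 lines after 5^1)

5^8 = 390625. Using exponentiation by squaring, this requires 3 multiplications. The key idea: if the exponent is even, square the half-power; if odd, multiply by the base once.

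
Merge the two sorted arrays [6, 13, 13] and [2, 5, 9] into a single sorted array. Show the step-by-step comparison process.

Merging process:

Compare 6 vs 2: take 2 from right. Merged: [2]
Compare 6 vs 5: take 5 from right. Merged: [2, 5]
Compare 6 vs 9: take 6 from left. Merged: [2, 5, 6]
Compare 13 vs 9: take 9 from right. Merged: [2, 5, 6, 9]
Append remaining from left: [13, 13]. Merged: [2, 5, 6, 9, 13, 13]

Final merged array: [2, 5, 6, 9, 13, 13]
Total comparisons: 4

The merged array is [2, 5, 6, 9, 13, 13], requiring 4 comparisons. The merge step runs in O(n) time where n is the total number of elements.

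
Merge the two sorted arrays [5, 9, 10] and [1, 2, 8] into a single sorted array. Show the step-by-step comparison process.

Merging process:

Compare 5 vs 1: take 1 from right. Merged: [1]
Compare 5 vs 2: take 2 from right. Merged: [1, 2]
Compare 5 vs 8: take 5 from left. Merged: [1, 2, 5]
Compare 9 vs 8: take 8 from right. Merged: [1, 2, 5, 8]
Append remaining from left: [9, 10]. Merged: [1, 2, 5, 8, 9, 10]

Final merged array: [1, 2, 5, 8, 9, 10]
Total comparisons: 4

The merged array is [1, 2, 5, 8, 9, 10], requiring 4 comparisons. The merge step runs in O(n) time where n is the total number of elements.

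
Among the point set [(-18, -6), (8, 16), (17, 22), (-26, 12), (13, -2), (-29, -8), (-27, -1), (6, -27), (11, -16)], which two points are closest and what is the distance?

Computing all pairwise distances among 9 points:

d((-18, -6), (8, 16)) = 34.0588
d((-18, -6), (17, 22)) = 44.8219
d((-18, -6), (-26, 12)) = 19.6977
d((-18, -6), (13, -2)) = 31.257
d((-18, -6), (-29, -8)) = 11.1803
d((-18, -6), (-27, -1)) = 10.2956
d((-18, -6), (6, -27)) = 31.8904
d((-18, -6), (11, -16)) = 30.6757
d((8, 16), (17, 22)) = 10.8167
d((8, 16), (-26, 12)) = 34.2345
d((8, 16), (13, -2)) = 18.6815
d((8, 16), (-29, -8)) = 44.1022
d((8, 16), (-27, -1)) = 38.9102
d((8, 16), (6, -27)) = 43.0465
d((8, 16), (11, -16)) = 32.1403
d((17, 22), (-26, 12)) = 44.1475
d((17, 22), (13, -2)) = 24.3311
d((17, 22), (-29, -8)) = 54.9181
d((17, 22), (-27, -1)) = 49.6488
d((17, 22), (6, -27)) = 50.2195
d((17, 22), (11, -16)) = 38.4708
d((-26, 12), (13, -2)) = 41.4367
d((-26, 12), (-29, -8)) = 20.2237
d((-26, 12), (-27, -1)) = 13.0384
d((-26, 12), (6, -27)) = 50.448
d((-26, 12), (11, -16)) = 46.4004
d((13, -2), (-29, -8)) = 42.4264
d((13, -2), (-27, -1)) = 40.0125
d((13, -2), (6, -27)) = 25.9615
d((13, -2), (11, -16)) = 14.1421
d((-29, -8), (-27, -1)) = 7.2801 <-- minimum
d((-29, -8), (6, -27)) = 39.8246
d((-29, -8), (11, -16)) = 40.7922
d((-27, -1), (6, -27)) = 42.0119
d((-27, -1), (11, -16)) = 40.8534
d((6, -27), (11, -16)) = 12.083

Closest pair: (-29, -8) and (-27, -1) with distance 7.2801

The closest pair is (-29, -8) and (-27, -1) with Euclidean distance 7.2801. For 9 points, brute-force pairwise comparison is shown above. For large n, the divide-and-conquer algorithm (sort by x, recurse on halves, check the dividing strip) achieves O(n log n).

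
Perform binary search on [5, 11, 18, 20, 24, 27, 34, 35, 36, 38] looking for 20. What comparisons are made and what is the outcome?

Binary search for 20 in [5, 11, 18, 20, 24, 27, 34, 35, 36, 38]:

lo=0, hi=9, mid=4, arr[mid]=24 -> 24 > 20, search left half
lo=0, hi=3, mid=1, arr[mid]=11 -> 11 < 20, search right half
lo=2, hi=3, mid=2, arr[mid]=18 -> 18 < 20, search right half
lo=3, hi=3, mid=3, arr[mid]=20 -> Found target at index 3!

Binary search finds 20 at index 3 after 4 comparisons. The search repeatedly halves the search space by comparing with the middle element.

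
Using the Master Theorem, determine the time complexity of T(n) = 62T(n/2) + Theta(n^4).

Master Theorem for T(n) = 62T(n/2) + O(n^4):

a = 62, b = 2, c = 4
log_b(a) = log_2(62) = 5.9542

Case 1: c = 4 < log_2(62) = 5.9542
T(n) = O(n^(log_2 62))

For T(n) = 62T(n/2) + O(n^4): log_2(62) = 5.9542. This is Case 1 of the Master Theorem (c < log_b(a), work dominated by leaves), giving O(n^(log_2 62)).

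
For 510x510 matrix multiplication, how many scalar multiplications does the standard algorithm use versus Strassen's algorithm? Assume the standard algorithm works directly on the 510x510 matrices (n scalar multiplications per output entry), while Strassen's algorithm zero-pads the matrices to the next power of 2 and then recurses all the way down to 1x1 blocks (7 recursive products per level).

Matrix multiplication for 510x510 matrices:

Strassen's algorithm requires power-of-2 dimensions. Pad 510x510 to 512x512 (next power of 2).

Standard algorithm: 510^3 = 132651000 multiplications
Strassen's algorithm: 7^(log2(512)) = 7^9 = 40353607 multiplications
Savings: 132651000 - 40353607 = 92297393 multiplications

Standard: 132651000 multiplications (510^3). Strassen: 40353607 multiplications (7^9, after padding to 512x512). Strassen reduces 8 recursive multiplications to 7 at each level.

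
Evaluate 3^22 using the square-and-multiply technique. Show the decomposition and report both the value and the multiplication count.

Computing 3^22 by squaring (build up from 3^1; each line after the first costs one multiplication):

3^1 = 3
3^2 = (3^1)^2 = 3^2 = 9
3^4 = (3^2)^2 = 9^2 = 81
3^5 = 3 * 3^4 = 3 * 81 = 243
3^10 = (3^5)^2 = 243^2 = 59049
3^11 = 3 * 3^10 = 3 * 59049 = 177147
3^22 = (3^11)^2 = 177147^2 = 31381059609

Result: 31381059609
Multiplications needed: 6 (6 lines after 3^1)

3^22 = 31381059609. Using exponentiation by squaring, this requires 6 multiplications. The key idea: if the exponent is even, square the half-power; if odd, multiply by the base once.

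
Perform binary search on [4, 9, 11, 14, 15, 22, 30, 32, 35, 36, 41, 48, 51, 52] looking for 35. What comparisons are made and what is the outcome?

Binary search for 35 in [4, 9, 11, 14, 15, 22, 30, 32, 35, 36, 41, 48, 51, 52]:

lo=0, hi=13, mid=6, arr[mid]=30 -> 30 < 35, search right half
lo=7, hi=13, mid=10, arr[mid]=41 -> 41 > 35, search left half
lo=7, hi=9, mid=8, arr[mid]=35 -> Found target at index 8!

Binary search finds 35 at index 8 after 3 comparisons. The search repeatedly halves the search space by comparing with the middle element.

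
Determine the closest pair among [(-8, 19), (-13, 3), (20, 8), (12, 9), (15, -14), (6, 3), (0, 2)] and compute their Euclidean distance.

Computing all pairwise distances among 7 points:

d((-8, 19), (-13, 3)) = 16.7631
d((-8, 19), (20, 8)) = 30.0832
d((-8, 19), (12, 9)) = 22.3607
d((-8, 19), (15, -14)) = 40.2244
d((-8, 19), (6, 3)) = 21.2603
d((-8, 19), (0, 2)) = 18.7883
d((-13, 3), (20, 8)) = 33.3766
d((-13, 3), (12, 9)) = 25.7099
d((-13, 3), (15, -14)) = 32.7567
d((-13, 3), (6, 3)) = 19.0
d((-13, 3), (0, 2)) = 13.0384
d((20, 8), (12, 9)) = 8.0623
d((20, 8), (15, -14)) = 22.561
d((20, 8), (6, 3)) = 14.8661
d((20, 8), (0, 2)) = 20.8806
d((12, 9), (15, -14)) = 23.1948
d((12, 9), (6, 3)) = 8.4853
d((12, 9), (0, 2)) = 13.8924
d((15, -14), (6, 3)) = 19.2354
d((15, -14), (0, 2)) = 21.9317
d((6, 3), (0, 2)) = 6.0828 <-- minimum

Closest pair: (6, 3) and (0, 2) with distance 6.0828

The closest pair is (6, 3) and (0, 2) with Euclidean distance 6.0828. For 7 points, brute-force pairwise comparison is shown above. For large n, the divide-and-conquer algorithm (sort by x, recurse on halves, check the dividing strip) achieves O(n log n).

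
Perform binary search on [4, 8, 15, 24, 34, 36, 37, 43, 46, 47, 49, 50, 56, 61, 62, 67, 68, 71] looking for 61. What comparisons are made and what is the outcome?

Binary search for 61 in [4, 8, 15, 24, 34, 36, 37, 43, 46, 47, 49, 50, 56, 61, 62, 67, 68, 71]:

lo=0, hi=17, mid=8, arr[mid]=46 -> 46 < 61, search right half
lo=9, hi=17, mid=13, arr[mid]=61 -> Found target at index 13!

Binary search finds 61 at index 13 after 2 comparisons. The search repeatedly halves the search space by comparing with the middle element.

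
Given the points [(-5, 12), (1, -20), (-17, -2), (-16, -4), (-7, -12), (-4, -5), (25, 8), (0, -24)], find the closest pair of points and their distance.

Computing all pairwise distances among 8 points:

d((-5, 12), (1, -20)) = 32.5576
d((-5, 12), (-17, -2)) = 18.4391
d((-5, 12), (-16, -4)) = 19.4165
d((-5, 12), (-7, -12)) = 24.0832
d((-5, 12), (-4, -5)) = 17.0294
d((-5, 12), (25, 8)) = 30.2655
d((-5, 12), (0, -24)) = 36.3456
d((1, -20), (-17, -2)) = 25.4558
d((1, -20), (-16, -4)) = 23.3452
d((1, -20), (-7, -12)) = 11.3137
d((1, -20), (-4, -5)) = 15.8114
d((1, -20), (25, 8)) = 36.8782
d((1, -20), (0, -24)) = 4.1231
d((-17, -2), (-16, -4)) = 2.2361 <-- minimum
d((-17, -2), (-7, -12)) = 14.1421
d((-17, -2), (-4, -5)) = 13.3417
d((-17, -2), (25, 8)) = 43.1741
d((-17, -2), (0, -24)) = 27.8029
d((-16, -4), (-7, -12)) = 12.0416
d((-16, -4), (-4, -5)) = 12.0416
d((-16, -4), (25, 8)) = 42.72
d((-16, -4), (0, -24)) = 25.6125
d((-7, -12), (-4, -5)) = 7.6158
d((-7, -12), (25, 8)) = 37.7359
d((-7, -12), (0, -24)) = 13.8924
d((-4, -5), (25, 8)) = 31.7805
d((-4, -5), (0, -24)) = 19.4165
d((25, 8), (0, -24)) = 40.6079

Closest pair: (-17, -2) and (-16, -4) with distance 2.2361

The closest pair is (-17, -2) and (-16, -4) with Euclidean distance 2.2361. For 8 points, brute-force pairwise comparison is shown above. For large n, the divide-and-conquer algorithm (sort by x, recurse on halves, check the dividing strip) achieves O(n log n).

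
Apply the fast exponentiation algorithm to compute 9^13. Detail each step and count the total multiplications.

Computing 9^13 by squaring (build up from 9^1; each line after the first costs one multiplication):

9^1 = 9
9^2 = (9^1)^2 = 9^2 = 81
9^3 = 9 * 9^2 = 9 * 81 = 729
9^6 = (9^3)^2 = 729^2 = 531441
9^12 = (9^6)^2 = 531441^2 = 282429536481
9^13 = 9 * 9^12 = 9 * 282429536481 = 2541865828329

Result: 2541865828329
Multiplications needed: 5 (5 lines after 9^1)

9^13 = 2541865828329. Using exponentiation by squaring, this requires 5 multiplications. The key idea: if the exponent is even, square the half-power; if odd, multiply by the base once.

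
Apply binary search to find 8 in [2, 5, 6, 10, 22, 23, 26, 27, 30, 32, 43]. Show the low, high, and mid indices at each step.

Binary search for 8 in [2, 5, 6, 10, 22, 23, 26, 27, 30, 32, 43]:

lo=0, hi=10, mid=5, arr[mid]=23 -> 23 > 8, search left half
lo=0, hi=4, mid=2, arr[mid]=6 -> 6 < 8, search right half
lo=3, hi=4, mid=3, arr[mid]=10 -> 10 > 8, search left half
lo=3 > hi=2, target 8 not found

Binary search determines that 8 is not in the array after 3 comparisons. The search space was exhausted without finding the target.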